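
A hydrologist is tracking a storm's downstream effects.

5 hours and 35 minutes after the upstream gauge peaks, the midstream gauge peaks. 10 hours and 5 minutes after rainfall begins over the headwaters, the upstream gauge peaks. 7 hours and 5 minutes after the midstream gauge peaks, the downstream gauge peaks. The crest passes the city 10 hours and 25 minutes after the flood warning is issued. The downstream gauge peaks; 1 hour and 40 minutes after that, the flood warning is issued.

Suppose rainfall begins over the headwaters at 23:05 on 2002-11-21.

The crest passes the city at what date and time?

Rainfall begins over the headwaters: 23:05 Nov 21, 2002.
The upstream gauge peaks: 23:05 Nov 21, 2002 + 10h05m = 09:10 Nov 22, 2002.
The midstream gauge peaks: 09:10 Nov 22, 2002 + 5h35m = 14:45 Nov 22, 2002.
The downstream gauge peaks: 14:45 Nov 22, 2002 + 7h05m = 21:50 Nov 22, 2002.
The flood warning is issued: 21:50 Nov 22, 2002 + 1h40m = 23:30 Nov 22, 2002.
The crest passes the city: 23:30 Nov 22, 2002 + 10h25m = 09:55 Nov 23, 2002.

09:55 on 2002-11-23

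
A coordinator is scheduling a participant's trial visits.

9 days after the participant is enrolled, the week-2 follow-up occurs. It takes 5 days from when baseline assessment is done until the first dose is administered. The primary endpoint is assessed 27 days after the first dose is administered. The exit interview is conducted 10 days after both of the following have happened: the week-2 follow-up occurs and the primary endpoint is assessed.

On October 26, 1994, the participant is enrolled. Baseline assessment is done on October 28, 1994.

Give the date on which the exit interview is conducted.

December 9, 1994

The participant is enrolled: Oct 26, 1994.
The week-2 follow-up occurs: Oct 26, 1994 + 9 days = Nov 4, 1994.
Baseline assessment is done: Oct 28, 1994.
The first dose is administered: Oct 28, 1994 + 5 days = Nov 2, 1994.
The primary endpoint is assessed: Nov 2, 1994 + 27 days = Nov 29, 1994.
Both prerequisites met — the week-2 follow-up occurs (Nov 4, 1994), the primary endpoint is assessed (Nov 29, 1994); the later is Nov 29, 1994.
The exit interview is conducted: Nov 29, 1994 + 10 days = Dec 9, 1994.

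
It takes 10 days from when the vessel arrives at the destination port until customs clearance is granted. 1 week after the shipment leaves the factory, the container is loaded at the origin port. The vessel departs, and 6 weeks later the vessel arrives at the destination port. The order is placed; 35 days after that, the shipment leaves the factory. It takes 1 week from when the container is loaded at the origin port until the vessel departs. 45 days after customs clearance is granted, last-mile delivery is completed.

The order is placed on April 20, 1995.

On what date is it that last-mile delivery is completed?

The order is placed: Apr 20, 1995.
The shipment leaves the factory: Apr 20, 1995 + 35 days = May 25, 1995.
The container is loaded at the origin port: May 25, 1995 + 1 week = Jun 1, 1995.
The vessel departs: Jun 1, 1995 + 1 week = Jun 8, 1995.
The vessel arrives at the destination port: Jun 8, 1995 + 6 weeks = Jul 20, 1995.
Customs clearance is granted: Jul 20, 1995 + 10 days = Jul 30, 1995.
Last-mile delivery is completed: Jul 30, 1995 + 45 days = Sep 13, 1995.

September 13, 1995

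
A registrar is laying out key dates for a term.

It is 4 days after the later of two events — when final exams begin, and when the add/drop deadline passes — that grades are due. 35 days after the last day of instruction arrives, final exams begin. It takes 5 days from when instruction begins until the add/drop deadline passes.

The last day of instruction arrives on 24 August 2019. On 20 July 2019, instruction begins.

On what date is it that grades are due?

2 October 2019

The last day of instruction arrives: Aug 24, 2019.
Final exams begin: Aug 24, 2019 + 35 days = Sep 28, 2019.
Instruction begins: Jul 20, 2019.
The add/drop deadline passes: Jul 20, 2019 + 5 days = Jul 25, 2019.
Both prerequisites met — final exams begin (Sep 28, 2019), the add/drop deadline passes (Jul 25, 2019); the later is Sep 28, 2019.
Grades are due: Sep 28, 2019 + 4 days = Oct 2, 2019.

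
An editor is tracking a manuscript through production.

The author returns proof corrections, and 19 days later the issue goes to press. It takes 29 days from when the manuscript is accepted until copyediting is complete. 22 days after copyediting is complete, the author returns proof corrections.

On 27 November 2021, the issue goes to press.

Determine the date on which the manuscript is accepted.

18 September 2021

The issue goes to press: Nov 27, 2021.
The author returns proof corrections: Nov 27, 2021 − 19 days = Nov 8, 2021.
Copyediting is complete: Nov 8, 2021 − 22 days = Oct 17, 2021.
The manuscript is accepted: Oct 17, 2021 − 29 days = Sep 18, 2021.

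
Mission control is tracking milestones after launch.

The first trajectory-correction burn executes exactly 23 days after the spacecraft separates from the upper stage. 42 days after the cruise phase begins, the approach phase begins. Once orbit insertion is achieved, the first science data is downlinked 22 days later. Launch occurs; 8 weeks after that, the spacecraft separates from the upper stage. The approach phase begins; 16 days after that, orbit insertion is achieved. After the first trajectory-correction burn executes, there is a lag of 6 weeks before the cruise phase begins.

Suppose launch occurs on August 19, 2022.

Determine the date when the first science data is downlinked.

Launch occurs: Aug 19, 2022.
The spacecraft separates from the upper stage: Aug 19, 2022 + 8 weeks = Oct 14, 2022.
The first trajectory-correction burn executes: Oct 14, 2022 + 23 days = Nov 6, 2022.
The cruise phase begins: Nov 6, 2022 + 6 weeks = Dec 18, 2022.
The approach phase begins: Dec 18, 2022 + 42 days = Jan 29, 2023.
Orbit insertion is achieved: Jan 29, 2023 + 16 days = Feb 14, 2023.
The first science data is downlinked: Feb 14, 2023 + 22 days = Mar 8, 2023.

March 8, 2023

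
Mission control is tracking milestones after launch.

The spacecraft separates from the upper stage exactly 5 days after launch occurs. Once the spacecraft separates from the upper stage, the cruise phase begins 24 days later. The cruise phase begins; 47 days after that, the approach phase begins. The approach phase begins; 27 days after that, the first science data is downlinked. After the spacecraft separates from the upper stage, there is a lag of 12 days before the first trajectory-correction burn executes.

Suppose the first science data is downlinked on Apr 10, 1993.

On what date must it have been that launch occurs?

Dec 28, 1992

The first science data is downlinked: Apr 10, 1993.
The approach phase begins: Apr 10, 1993 − 27 days = Mar 14, 1993.
The cruise phase begins: Mar 14, 1993 − 47 days = Jan 26, 1993.
The spacecraft separates from the upper stage: Jan 26, 1993 − 24 days = Jan 2, 1993.
Launch occurs: Jan 2, 1993 − 5 days = Dec 28, 1992.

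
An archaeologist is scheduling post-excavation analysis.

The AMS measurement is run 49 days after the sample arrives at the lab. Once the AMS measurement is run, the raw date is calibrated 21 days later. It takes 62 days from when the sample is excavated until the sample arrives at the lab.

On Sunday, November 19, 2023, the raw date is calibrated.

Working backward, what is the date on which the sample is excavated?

Monday, July 10, 2023

The raw date is calibrated: Nov 19, 2023.
The AMS measurement is run: Nov 19, 2023 − 21 days = Oct 29, 2023.
The sample arrives at the lab: Oct 29, 2023 − 49 days = Sep 10, 2023.
The sample is excavated: Sep 10, 2023 − 62 days = Jul 10, 2023.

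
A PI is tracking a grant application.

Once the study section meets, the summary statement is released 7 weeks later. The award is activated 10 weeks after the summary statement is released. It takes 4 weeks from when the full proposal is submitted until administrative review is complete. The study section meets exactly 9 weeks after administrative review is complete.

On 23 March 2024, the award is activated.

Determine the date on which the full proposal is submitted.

The award is activated: Mar 23, 2024.
The summary statement is released: Mar 23, 2024 − 10 weeks = Jan 13, 2024.
The study section meets: Jan 13, 2024 − 7 weeks = Nov 25, 2023.
Administrative review is complete: Nov 25, 2023 − 9 weeks = Sep 23, 2023.
The full proposal is submitted: Sep 23, 2023 − 4 weeks = Aug 26, 2023.

26 August 2023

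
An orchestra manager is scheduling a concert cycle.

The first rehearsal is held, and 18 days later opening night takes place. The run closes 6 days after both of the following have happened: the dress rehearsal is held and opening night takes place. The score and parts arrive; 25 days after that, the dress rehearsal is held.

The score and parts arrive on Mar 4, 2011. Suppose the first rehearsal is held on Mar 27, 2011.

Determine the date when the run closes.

Apr 20, 2011

The score and parts arrive: Mar 4, 2011.
The dress rehearsal is held: Mar 4, 2011 + 25 days = Mar 29, 2011.
The first rehearsal is held: Mar 27, 2011.
Opening night takes place: Mar 27, 2011 + 18 days = Apr 14, 2011.
Both prerequisites met — the dress rehearsal is held (Mar 29, 2011), opening night takes place (Apr 14, 2011); the later is Apr 14, 2011.
The run closes: Apr 14, 2011 + 6 days = Apr 20, 2011.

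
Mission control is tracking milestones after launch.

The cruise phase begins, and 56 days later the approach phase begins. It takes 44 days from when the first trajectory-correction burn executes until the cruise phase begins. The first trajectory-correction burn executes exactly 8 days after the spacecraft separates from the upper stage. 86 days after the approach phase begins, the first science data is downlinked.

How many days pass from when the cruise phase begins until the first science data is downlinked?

Causal path: the cruise phase begins → the approach phase begins → the first science data is downlinked.
Total delay along the path: 56 + 86 = 142 days.

142 days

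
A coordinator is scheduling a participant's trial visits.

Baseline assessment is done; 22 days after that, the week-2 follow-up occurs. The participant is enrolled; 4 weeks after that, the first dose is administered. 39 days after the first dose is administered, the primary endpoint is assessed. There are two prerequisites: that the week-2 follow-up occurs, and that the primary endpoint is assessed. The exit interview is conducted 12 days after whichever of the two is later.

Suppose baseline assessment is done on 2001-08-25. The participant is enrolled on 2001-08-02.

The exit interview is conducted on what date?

Baseline assessment is done: Aug 25, 2001.
The week-2 follow-up occurs: Aug 25, 2001 + 22 days = Sep 16, 2001.
The participant is enrolled: Aug 2, 2001.
The first dose is administered: Aug 2, 2001 + 4 weeks = Aug 30, 2001.
The primary endpoint is assessed: Aug 30, 2001 + 39 days = Oct 8, 2001.
Both prerequisites met — the week-2 follow-up occurs (Sep 16, 2001), the primary endpoint is assessed (Oct 8, 2001); the later is Oct 8, 2001.
The exit interview is conducted: Oct 8, 2001 + 12 days = Oct 20, 2001.

2001-10-20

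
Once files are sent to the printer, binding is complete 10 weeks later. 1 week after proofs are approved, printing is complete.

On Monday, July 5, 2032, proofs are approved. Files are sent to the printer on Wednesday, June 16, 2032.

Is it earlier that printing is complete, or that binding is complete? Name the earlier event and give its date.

Printing is complete — Monday, July 12, 2032

Proofs are approved: Jul 5, 2032.
Printing is complete: Jul 5, 2032 + 1 week = Jul 12, 2032.
Files are sent to the printer: Jun 16, 2032.
Binding is complete: Jun 16, 2032 + 10 weeks = Aug 25, 2032.
Comparing: printing is complete on Jul 12, 2032 vs binding is complete on Aug 25, 2032. Earlier: printing is complete.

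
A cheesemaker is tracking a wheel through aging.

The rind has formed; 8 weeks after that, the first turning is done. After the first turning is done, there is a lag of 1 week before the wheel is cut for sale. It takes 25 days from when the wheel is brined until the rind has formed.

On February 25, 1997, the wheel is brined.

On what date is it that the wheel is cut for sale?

May 24, 1997

The wheel is brined: Feb 25, 1997.
The rind has formed: Feb 25, 1997 + 25 days = Mar 22, 1997.
The first turning is done: Mar 22, 1997 + 8 weeks = May 17, 1997.
The wheel is cut for sale: May 17, 1997 + 1 week = May 24, 1997.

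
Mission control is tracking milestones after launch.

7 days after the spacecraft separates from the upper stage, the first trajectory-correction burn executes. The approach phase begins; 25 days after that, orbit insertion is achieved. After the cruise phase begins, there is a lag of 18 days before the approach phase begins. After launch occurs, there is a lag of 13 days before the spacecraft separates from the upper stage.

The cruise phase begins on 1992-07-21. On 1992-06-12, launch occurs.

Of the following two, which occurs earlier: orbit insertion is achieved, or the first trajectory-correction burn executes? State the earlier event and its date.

The first trajectory-correction burn executes — 1992-07-02

The cruise phase begins: Jul 21, 1992.
The approach phase begins: Jul 21, 1992 + 18 days = Aug 8, 1992.
Orbit insertion is achieved: Aug 8, 1992 + 25 days = Sep 2, 1992.
Launch occurs: Jun 12, 1992.
The spacecraft separates from the upper stage: Jun 12, 1992 + 13 days = Jun 25, 1992.
The first trajectory-correction burn executes: Jun 25, 1992 + 7 days = Jul 2, 1992.
Comparing: orbit insertion is achieved on Sep 2, 1992 vs the first trajectory-correction burn executes on Jul 2, 1992. Earlier: the first trajectory-correction burn executes.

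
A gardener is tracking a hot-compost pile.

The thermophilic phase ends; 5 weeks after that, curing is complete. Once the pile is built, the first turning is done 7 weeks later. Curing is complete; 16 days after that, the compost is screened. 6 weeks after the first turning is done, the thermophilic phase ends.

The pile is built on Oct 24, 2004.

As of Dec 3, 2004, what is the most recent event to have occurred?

The pile is built

The pile is built: Oct 24, 2004.
The first turning is done: Oct 24, 2004 + 7 weeks = Dec 12, 2004.
The thermophilic phase ends: Dec 12, 2004 + 6 weeks = Jan 23, 2005.
Curing is complete: Jan 23, 2005 + 5 weeks = Feb 27, 2005.
The compost is screened: Feb 27, 2005 + 16 days = Mar 15, 2005.
Dec 3, 2004 falls between when the pile is built (Oct 24, 2004) and when the first turning is done (Dec 12, 2004).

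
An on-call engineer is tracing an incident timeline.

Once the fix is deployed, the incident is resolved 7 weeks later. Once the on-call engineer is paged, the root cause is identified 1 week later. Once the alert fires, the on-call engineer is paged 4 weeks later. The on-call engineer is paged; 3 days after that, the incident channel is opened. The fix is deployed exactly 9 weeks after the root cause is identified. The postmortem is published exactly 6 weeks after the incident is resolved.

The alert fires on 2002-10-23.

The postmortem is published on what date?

The alert fires: Oct 23, 2002.
The on-call engineer is paged: Oct 23, 2002 + 4 weeks = Nov 20, 2002.
The root cause is identified: Nov 20, 2002 + 1 week = Nov 27, 2002.
The fix is deployed: Nov 27, 2002 + 9 weeks = Jan 29, 2003.
The incident is resolved: Jan 29, 2003 + 7 weeks = Mar 19, 2003.
The postmortem is published: Mar 19, 2003 + 6 weeks = Apr 30, 2003.

2003-04-30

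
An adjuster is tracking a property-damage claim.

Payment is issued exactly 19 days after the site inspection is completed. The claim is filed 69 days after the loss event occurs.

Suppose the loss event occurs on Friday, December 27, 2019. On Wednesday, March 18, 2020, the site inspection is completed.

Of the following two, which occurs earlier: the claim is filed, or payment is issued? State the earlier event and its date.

The claim is filed — Thursday, March 5, 2020

The loss event occurs: Dec 27, 2019.
The claim is filed: Dec 27, 2019 + 69 days = Mar 5, 2020.
The site inspection is completed: Mar 18, 2020.
Payment is issued: Mar 18, 2020 + 19 days = Apr 6, 2020.
Comparing: the claim is filed on Mar 5, 2020 vs payment is issued on Apr 6, 2020. Earlier: the claim is filed.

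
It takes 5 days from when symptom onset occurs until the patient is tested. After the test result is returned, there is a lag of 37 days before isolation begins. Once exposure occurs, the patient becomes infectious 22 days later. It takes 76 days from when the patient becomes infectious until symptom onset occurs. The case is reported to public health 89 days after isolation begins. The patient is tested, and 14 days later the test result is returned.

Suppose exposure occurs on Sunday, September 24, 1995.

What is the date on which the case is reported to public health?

Friday, May 24, 1996

Exposure occurs: Sep 24, 1995.
The patient becomes infectious: Sep 24, 1995 + 22 days = Oct 16, 1995.
Symptom onset occurs: Oct 16, 1995 + 76 days = Dec 31, 1995.
The patient is tested: Dec 31, 1995 + 5 days = Jan 5, 1996.
The test result is returned: Jan 5, 1996 + 14 days = Jan 19, 1996.
Isolation begins: Jan 19, 1996 + 37 days = Feb 25, 1996.
The case is reported to public health: Feb 25, 1996 + 89 days = May 24, 1996.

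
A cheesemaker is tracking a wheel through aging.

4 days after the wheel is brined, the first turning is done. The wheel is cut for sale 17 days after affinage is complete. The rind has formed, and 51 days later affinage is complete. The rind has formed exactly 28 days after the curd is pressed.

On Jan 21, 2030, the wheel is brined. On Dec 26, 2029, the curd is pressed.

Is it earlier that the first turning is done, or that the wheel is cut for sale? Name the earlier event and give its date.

The first turning is done — Jan 25, 2030

The wheel is brined: Jan 21, 2030.
The first turning is done: Jan 21, 2030 + 4 days = Jan 25, 2030.
The curd is pressed: Dec 26, 2029.
The rind has formed: Dec 26, 2029 + 28 days = Jan 23, 2030.
Affinage is complete: Jan 23, 2030 + 51 days = Mar 15, 2030.
The wheel is cut for sale: Mar 15, 2030 + 17 days = Apr 1, 2030.
Comparing: the first turning is done on Jan 25, 2030 vs the wheel is cut for sale on Apr 1, 2030. Earlier: the first turning is done.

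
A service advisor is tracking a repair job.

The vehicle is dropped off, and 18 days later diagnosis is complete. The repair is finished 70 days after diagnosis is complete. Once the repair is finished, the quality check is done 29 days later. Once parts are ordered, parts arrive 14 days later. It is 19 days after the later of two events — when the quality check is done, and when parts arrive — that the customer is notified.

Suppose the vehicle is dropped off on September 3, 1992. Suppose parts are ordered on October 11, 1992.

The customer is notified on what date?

The vehicle is dropped off: Sep 3, 1992.
Diagnosis is complete: Sep 3, 1992 + 18 days = Sep 21, 1992.
The repair is finished: Sep 21, 1992 + 70 days = Nov 30, 1992.
The quality check is done: Nov 30, 1992 + 29 days = Dec 29, 1992.
Parts are ordered: Oct 11, 1992.
Parts arrive: Oct 11, 1992 + 14 days = Oct 25, 1992.
Both prerequisites met — the quality check is done (Dec 29, 1992), parts arrive (Oct 25, 1992); the later is Dec 29, 1992.
The customer is notified: Dec 29, 1992 + 19 days = Jan 17, 1993.

January 17, 1993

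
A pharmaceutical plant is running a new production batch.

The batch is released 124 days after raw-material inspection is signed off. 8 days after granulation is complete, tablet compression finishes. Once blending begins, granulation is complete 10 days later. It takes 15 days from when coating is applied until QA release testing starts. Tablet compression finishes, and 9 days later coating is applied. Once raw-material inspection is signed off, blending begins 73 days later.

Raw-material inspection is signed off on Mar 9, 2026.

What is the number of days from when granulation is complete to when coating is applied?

17 days

Causal path: granulation is complete → tablet compression finishes → coating is applied.
Total delay along the path: 8 + 9 = 17 days.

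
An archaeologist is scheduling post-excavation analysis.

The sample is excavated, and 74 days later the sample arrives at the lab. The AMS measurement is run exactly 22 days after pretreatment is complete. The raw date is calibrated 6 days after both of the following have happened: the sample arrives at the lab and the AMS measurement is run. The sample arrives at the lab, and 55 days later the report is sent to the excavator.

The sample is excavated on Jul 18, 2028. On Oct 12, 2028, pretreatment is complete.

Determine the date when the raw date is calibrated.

Nov 9, 2028

The sample is excavated: Jul 18, 2028.
The sample arrives at the lab: Jul 18, 2028 + 74 days = Sep 30, 2028.
Pretreatment is complete: Oct 12, 2028.
The AMS measurement is run: Oct 12, 2028 + 22 days = Nov 3, 2028.
Both prerequisites met — the sample arrives at the lab (Sep 30, 2028), the AMS measurement is run (Nov 3, 2028); the later is Nov 3, 2028.
The raw date is calibrated: Nov 3, 2028 + 6 days = Nov 9, 2028.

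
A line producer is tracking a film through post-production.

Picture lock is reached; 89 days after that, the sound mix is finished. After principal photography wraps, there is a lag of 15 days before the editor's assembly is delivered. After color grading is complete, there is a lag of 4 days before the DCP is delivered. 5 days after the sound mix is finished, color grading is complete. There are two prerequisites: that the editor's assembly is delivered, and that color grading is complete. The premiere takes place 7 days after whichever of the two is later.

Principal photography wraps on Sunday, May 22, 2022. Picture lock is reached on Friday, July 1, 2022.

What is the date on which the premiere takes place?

Principal photography wraps: May 22, 2022.
The editor's assembly is delivered: May 22, 2022 + 15 days = Jun 6, 2022.
Picture lock is reached: Jul 1, 2022.
The sound mix is finished: Jul 1, 2022 + 89 days = Sep 28, 2022.
Color grading is complete: Sep 28, 2022 + 5 days = Oct 3, 2022.
Both prerequisites met — the editor's assembly is delivered (Jun 6, 2022), color grading is complete (Oct 3, 2022); the later is Oct 3, 2022.
The premiere takes place: Oct 3, 2022 + 7 days = Oct 10, 2022.

Monday, October 10, 2022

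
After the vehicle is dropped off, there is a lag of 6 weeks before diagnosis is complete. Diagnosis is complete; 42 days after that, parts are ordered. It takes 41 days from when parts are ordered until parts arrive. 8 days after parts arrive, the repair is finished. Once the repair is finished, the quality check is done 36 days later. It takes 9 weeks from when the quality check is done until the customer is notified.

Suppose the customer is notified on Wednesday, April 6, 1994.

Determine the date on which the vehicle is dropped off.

The customer is notified: Apr 6, 1994.
The quality check is done: Apr 6, 1994 − 9 weeks = Feb 2, 1994.
The repair is finished: Feb 2, 1994 − 36 days = Dec 28, 1993.
Parts arrive: Dec 28, 1993 − 8 days = Dec 20, 1993.
Parts are ordered: Dec 20, 1993 − 41 days = Nov 9, 1993.
Diagnosis is complete: Nov 9, 1993 − 42 days = Sep 28, 1993.
The vehicle is dropped off: Sep 28, 1993 − 6 weeks = Aug 17, 1993.

Tuesday, August 17, 1993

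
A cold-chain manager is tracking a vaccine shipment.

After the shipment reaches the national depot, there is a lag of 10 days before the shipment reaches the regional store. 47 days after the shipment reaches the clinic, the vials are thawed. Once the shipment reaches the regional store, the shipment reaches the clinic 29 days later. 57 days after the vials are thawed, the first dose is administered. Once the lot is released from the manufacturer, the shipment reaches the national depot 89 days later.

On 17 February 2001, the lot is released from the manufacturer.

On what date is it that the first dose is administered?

7 October 2001

The lot is released from the manufacturer: Feb 17, 2001.
The shipment reaches the national depot: Feb 17, 2001 + 89 days = May 17, 2001.
The shipment reaches the regional store: May 17, 2001 + 10 days = May 27, 2001.
The shipment reaches the clinic: May 27, 2001 + 29 days = Jun 25, 2001.
The vials are thawed: Jun 25, 2001 + 47 days = Aug 11, 2001.
The first dose is administered: Aug 11, 2001 + 57 days = Oct 7, 2001.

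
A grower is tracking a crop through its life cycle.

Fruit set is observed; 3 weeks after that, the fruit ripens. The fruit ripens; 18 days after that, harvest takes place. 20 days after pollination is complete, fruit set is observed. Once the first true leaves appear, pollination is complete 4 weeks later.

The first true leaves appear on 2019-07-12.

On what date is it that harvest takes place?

2019-10-07

The first true leaves appear: Jul 12, 2019.
Pollination is complete: Jul 12, 2019 + 4 weeks = Aug 9, 2019.
Fruit set is observed: Aug 9, 2019 + 20 days = Aug 29, 2019.
The fruit ripens: Aug 29, 2019 + 3 weeks = Sep 19, 2019.
Harvest takes place: Sep 19, 2019 + 18 days = Oct 7, 2019.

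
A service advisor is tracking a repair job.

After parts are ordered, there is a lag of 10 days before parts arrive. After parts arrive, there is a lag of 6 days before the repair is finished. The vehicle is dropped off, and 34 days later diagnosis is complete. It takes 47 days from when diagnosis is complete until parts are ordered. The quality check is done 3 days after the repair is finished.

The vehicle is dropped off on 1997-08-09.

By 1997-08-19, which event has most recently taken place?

The vehicle is dropped off: Aug 9, 1997.
Diagnosis is complete: Aug 9, 1997 + 34 days = Sep 12, 1997.
Parts are ordered: Sep 12, 1997 + 47 days = Oct 29, 1997.
Parts arrive: Oct 29, 1997 + 10 days = Nov 8, 1997.
The repair is finished: Nov 8, 1997 + 6 days = Nov 14, 1997.
The quality check is done: Nov 14, 1997 + 3 days = Nov 17, 1997.
Aug 19, 1997 falls between when the vehicle is dropped off (Aug 9, 1997) and when diagnosis is complete (Sep 12, 1997).

The vehicle is dropped off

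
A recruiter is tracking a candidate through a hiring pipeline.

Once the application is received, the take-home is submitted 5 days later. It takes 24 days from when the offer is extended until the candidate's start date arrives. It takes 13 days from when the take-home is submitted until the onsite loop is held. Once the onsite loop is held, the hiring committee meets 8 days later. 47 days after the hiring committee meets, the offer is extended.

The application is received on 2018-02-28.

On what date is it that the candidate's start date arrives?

The application is received: Feb 28, 2018.
The take-home is submitted: Feb 28, 2018 + 5 days = Mar 5, 2018.
The onsite loop is held: Mar 5, 2018 + 13 days = Mar 18, 2018.
The hiring committee meets: Mar 18, 2018 + 8 days = Mar 26, 2018.
The offer is extended: Mar 26, 2018 + 47 days = May 12, 2018.
The candidate's start date arrives: May 12, 2018 + 24 days = Jun 5, 2018.

2018-06-05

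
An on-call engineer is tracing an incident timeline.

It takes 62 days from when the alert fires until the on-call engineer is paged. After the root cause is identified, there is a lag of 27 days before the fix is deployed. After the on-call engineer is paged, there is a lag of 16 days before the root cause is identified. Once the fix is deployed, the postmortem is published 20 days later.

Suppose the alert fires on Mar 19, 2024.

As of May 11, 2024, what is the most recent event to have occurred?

The alert fires

The alert fires: Mar 19, 2024.
The on-call engineer is paged: Mar 19, 2024 + 62 days = May 20, 2024.
The root cause is identified: May 20, 2024 + 16 days = Jun 5, 2024.
The fix is deployed: Jun 5, 2024 + 27 days = Jul 2, 2024.
The postmortem is published: Jul 2, 2024 + 20 days = Jul 22, 2024.
May 11, 2024 falls between when the alert fires (Mar 19, 2024) and when the on-call engineer is paged (May 20, 2024).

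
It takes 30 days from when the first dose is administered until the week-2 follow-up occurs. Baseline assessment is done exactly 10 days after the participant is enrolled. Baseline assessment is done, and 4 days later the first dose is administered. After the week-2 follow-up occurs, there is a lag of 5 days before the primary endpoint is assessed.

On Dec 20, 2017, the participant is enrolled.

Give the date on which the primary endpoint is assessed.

Feb 7, 2018

The participant is enrolled: Dec 20, 2017.
Baseline assessment is done: Dec 20, 2017 + 10 days = Dec 30, 2017.
The first dose is administered: Dec 30, 2017 + 4 days = Jan 3, 2018.
The week-2 follow-up occurs: Jan 3, 2018 + 30 days = Feb 2, 2018.
The primary endpoint is assessed: Feb 2, 2018 + 5 days = Feb 7, 2018.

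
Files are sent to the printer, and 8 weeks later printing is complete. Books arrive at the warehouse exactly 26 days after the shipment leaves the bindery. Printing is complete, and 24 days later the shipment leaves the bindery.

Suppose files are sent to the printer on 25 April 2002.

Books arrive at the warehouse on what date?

9 August 2002

Files are sent to the printer: Apr 25, 2002.
Printing is complete: Apr 25, 2002 + 8 weeks = Jun 20, 2002.
The shipment leaves the bindery: Jun 20, 2002 + 24 days = Jul 14, 2002.
Books arrive at the warehouse: Jul 14, 2002 + 26 days = Aug 9, 2002.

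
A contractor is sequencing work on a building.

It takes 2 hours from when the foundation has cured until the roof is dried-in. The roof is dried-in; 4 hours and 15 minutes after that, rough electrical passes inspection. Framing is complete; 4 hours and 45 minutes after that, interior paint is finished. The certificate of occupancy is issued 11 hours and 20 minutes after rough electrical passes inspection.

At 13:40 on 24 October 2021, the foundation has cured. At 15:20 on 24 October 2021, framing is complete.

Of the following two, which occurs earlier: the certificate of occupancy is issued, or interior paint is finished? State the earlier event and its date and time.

The foundation has cured: 13:40 Oct 24, 2021.
The roof is dried-in: 13:40 Oct 24, 2021 + 2h = 15:40 Oct 24, 2021.
Rough electrical passes inspection: 15:40 Oct 24, 2021 + 4h15m = 19:55 Oct 24, 2021.
The certificate of occupancy is issued: 19:55 Oct 24, 2021 + 11h20m = 07:15 Oct 25, 2021.
Framing is complete: 15:20 Oct 24, 2021.
Interior paint is finished: 15:20 Oct 24, 2021 + 4h45m = 20:05 Oct 24, 2021.
Comparing: the certificate of occupancy is issued at 07:15 Oct 25, 2021 vs interior paint is finished at 20:05 Oct 24, 2021. Earlier: interior paint is finished.

Interior paint is finished — 20:05 on 24 October 2021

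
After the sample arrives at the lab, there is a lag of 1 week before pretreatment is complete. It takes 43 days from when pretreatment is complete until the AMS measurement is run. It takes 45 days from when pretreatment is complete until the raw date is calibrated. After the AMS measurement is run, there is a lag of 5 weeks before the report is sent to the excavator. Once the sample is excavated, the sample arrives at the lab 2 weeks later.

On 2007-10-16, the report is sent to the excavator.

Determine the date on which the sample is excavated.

2007-07-09

The report is sent to the excavator: Oct 16, 2007.
The AMS measurement is run: Oct 16, 2007 − 5 weeks = Sep 11, 2007.
Pretreatment is complete: Sep 11, 2007 − 43 days = Jul 30, 2007.
The sample arrives at the lab: Jul 30, 2007 − 1 week = Jul 23, 2007.
The sample is excavated: Jul 23, 2007 − 2 weeks = Jul 9, 2007.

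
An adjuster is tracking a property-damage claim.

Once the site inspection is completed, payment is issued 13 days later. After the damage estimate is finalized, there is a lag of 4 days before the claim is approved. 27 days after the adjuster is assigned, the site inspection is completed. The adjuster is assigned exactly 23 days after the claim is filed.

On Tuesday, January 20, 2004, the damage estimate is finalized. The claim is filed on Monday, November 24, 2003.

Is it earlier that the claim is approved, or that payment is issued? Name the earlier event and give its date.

The claim is approved — Saturday, January 24, 2004

The damage estimate is finalized: Jan 20, 2004.
The claim is approved: Jan 20, 2004 + 4 days = Jan 24, 2004.
The claim is filed: Nov 24, 2003.
The adjuster is assigned: Nov 24, 2003 + 23 days = Dec 17, 2003.
The site inspection is completed: Dec 17, 2003 + 27 days = Jan 13, 2004.
Payment is issued: Jan 13, 2004 + 13 days = Jan 26, 2004.
Comparing: the claim is approved on Jan 24, 2004 vs payment is issued on Jan 26, 2004. Earlier: the claim is approved.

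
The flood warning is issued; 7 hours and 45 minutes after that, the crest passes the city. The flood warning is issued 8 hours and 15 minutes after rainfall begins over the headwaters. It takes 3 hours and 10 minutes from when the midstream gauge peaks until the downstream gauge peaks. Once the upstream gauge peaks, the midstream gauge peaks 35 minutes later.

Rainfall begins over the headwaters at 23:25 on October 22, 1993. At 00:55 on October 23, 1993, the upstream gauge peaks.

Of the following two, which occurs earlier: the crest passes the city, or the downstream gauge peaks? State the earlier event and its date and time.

The downstream gauge peaks — 04:40 on October 23, 1993

Rainfall begins over the headwaters: 23:25 Oct 22, 1993.
The flood warning is issued: 23:25 Oct 22, 1993 + 8h15m = 07:40 Oct 23, 1993.
The crest passes the city: 07:40 Oct 23, 1993 + 7h45m = 15:25 Oct 23, 1993.
The upstream gauge peaks: 00:55 Oct 23, 1993.
The midstream gauge peaks: 00:55 Oct 23, 1993 + 35m = 01:30 Oct 23, 1993.
The downstream gauge peaks: 01:30 Oct 23, 1993 + 3h10m = 04:40 Oct 23, 1993.
Comparing: the crest passes the city at 15:25 Oct 23, 1993 vs the downstream gauge peaks at 04:40 Oct 23, 1993. Earlier: the downstream gauge peaks.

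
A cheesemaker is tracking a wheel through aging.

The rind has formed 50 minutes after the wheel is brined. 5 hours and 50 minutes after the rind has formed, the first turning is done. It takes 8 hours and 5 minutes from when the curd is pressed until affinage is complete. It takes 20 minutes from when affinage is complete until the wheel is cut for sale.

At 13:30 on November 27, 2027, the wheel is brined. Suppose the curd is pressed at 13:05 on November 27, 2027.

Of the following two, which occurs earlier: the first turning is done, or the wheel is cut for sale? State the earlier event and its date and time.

The first turning is done — 20:10 on November 27, 2027

The wheel is brined: 13:30 Nov 27, 2027.
The rind has formed: 13:30 Nov 27, 2027 + 50m = 14:20 Nov 27, 2027.
The first turning is done: 14:20 Nov 27, 2027 + 5h50m = 20:10 Nov 27, 2027.
The curd is pressed: 13:05 Nov 27, 2027.
Affinage is complete: 13:05 Nov 27, 2027 + 8h05m = 21:10 Nov 27, 2027.
The wheel is cut for sale: 21:10 Nov 27, 2027 + 20m = 21:30 Nov 27, 2027.
Comparing: the first turning is done at 20:10 Nov 27, 2027 vs the wheel is cut for sale at 21:30 Nov 27, 2027. Earlier: the first turning is done.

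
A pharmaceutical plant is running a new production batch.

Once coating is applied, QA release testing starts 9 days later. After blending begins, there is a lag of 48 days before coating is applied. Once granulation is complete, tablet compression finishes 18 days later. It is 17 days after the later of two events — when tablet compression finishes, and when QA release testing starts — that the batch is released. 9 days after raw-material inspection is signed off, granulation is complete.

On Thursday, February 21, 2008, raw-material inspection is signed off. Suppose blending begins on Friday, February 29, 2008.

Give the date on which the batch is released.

Tuesday, May 13, 2008

Raw-material inspection is signed off: Feb 21, 2008.
Granulation is complete: Feb 21, 2008 + 9 days = Mar 1, 2008.
Tablet compression finishes: Mar 1, 2008 + 18 days = Mar 19, 2008.
Blending begins: Feb 29, 2008.
Coating is applied: Feb 29, 2008 + 48 days = Apr 17, 2008.
QA release testing starts: Apr 17, 2008 + 9 days = Apr 26, 2008.
Both prerequisites met — tablet compression finishes (Mar 19, 2008), QA release testing starts (Apr 26, 2008); the later is Apr 26, 2008.
The batch is released: Apr 26, 2008 + 17 days = May 13, 2008.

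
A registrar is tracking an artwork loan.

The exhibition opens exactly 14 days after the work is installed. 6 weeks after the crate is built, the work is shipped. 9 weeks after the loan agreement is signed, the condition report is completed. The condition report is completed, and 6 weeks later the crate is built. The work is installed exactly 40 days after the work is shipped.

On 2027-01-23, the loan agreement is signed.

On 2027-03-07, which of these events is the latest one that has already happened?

The loan agreement is signed: Jan 23, 2027.
The condition report is completed: Jan 23, 2027 + 9 weeks = Mar 27, 2027.
The crate is built: Mar 27, 2027 + 6 weeks = May 8, 2027.
The work is shipped: May 8, 2027 + 6 weeks = Jun 19, 2027.
The work is installed: Jun 19, 2027 + 40 days = Jul 29, 2027.
The exhibition opens: Jul 29, 2027 + 14 days = Aug 12, 2027.
Mar 7, 2027 falls between when the loan agreement is signed (Jan 23, 2027) and when the condition report is completed (Mar 27, 2027).

The loan agreement is signed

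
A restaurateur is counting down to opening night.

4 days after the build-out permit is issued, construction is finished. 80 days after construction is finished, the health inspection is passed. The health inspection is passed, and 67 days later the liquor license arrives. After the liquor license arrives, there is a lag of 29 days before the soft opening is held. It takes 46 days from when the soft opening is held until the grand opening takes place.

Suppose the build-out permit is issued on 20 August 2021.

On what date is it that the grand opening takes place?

3 April 2022

The build-out permit is issued: Aug 20, 2021.
Construction is finished: Aug 20, 2021 + 4 days = Aug 24, 2021.
The health inspection is passed: Aug 24, 2021 + 80 days = Nov 12, 2021.
The liquor license arrives: Nov 12, 2021 + 67 days = Jan 18, 2022.
The soft opening is held: Jan 18, 2022 + 29 days = Feb 16, 2022.
The grand opening takes place: Feb 16, 2022 + 46 days = Apr 3, 2022.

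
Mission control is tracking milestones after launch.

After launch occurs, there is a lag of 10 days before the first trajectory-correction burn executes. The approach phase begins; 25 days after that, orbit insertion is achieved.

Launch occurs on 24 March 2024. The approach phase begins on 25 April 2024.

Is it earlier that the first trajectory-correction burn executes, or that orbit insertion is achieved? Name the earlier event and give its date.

The first trajectory-correction burn executes — 3 April 2024

Launch occurs: Mar 24, 2024.
The first trajectory-correction burn executes: Mar 24, 2024 + 10 days = Apr 3, 2024.
The approach phase begins: Apr 25, 2024.
Orbit insertion is achieved: Apr 25, 2024 + 25 days = May 20, 2024.
Comparing: the first trajectory-correction burn executes on Apr 3, 2024 vs orbit insertion is achieved on May 20, 2024. Earlier: the first trajectory-correction burn executes.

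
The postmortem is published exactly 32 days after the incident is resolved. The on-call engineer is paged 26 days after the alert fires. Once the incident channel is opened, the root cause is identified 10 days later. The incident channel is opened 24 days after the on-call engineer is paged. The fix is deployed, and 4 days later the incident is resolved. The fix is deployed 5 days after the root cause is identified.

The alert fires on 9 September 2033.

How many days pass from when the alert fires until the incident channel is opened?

50 days

Causal path: the alert fires → the on-call engineer is paged → the incident channel is opened.
Total delay along the path: 26 + 24 = 50 days.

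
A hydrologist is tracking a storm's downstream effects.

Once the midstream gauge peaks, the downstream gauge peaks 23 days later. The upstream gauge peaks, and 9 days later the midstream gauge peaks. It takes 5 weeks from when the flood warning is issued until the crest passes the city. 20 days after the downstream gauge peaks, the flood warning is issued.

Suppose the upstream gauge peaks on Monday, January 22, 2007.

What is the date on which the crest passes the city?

Thursday, April 19, 2007

The upstream gauge peaks: Jan 22, 2007.
The midstream gauge peaks: Jan 22, 2007 + 9 days = Jan 31, 2007.
The downstream gauge peaks: Jan 31, 2007 + 23 days = Feb 23, 2007.
The flood warning is issued: Feb 23, 2007 + 20 days = Mar 15, 2007.
The crest passes the city: Mar 15, 2007 + 5 weeks = Apr 19, 2007.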